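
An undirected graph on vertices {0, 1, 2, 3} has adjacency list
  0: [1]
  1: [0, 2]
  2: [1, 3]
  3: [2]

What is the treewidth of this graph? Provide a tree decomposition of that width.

The largest bag has 2 vertices, giving width 1; this decomposition certifies tw(G) ≤ 1. Any graph with an edge has treewidth ≥ 1, and G has the edge 1–0. Combining the bounds, tw(G) = 1.

Treewidth 1.
One optimal decomposition is:
Bags: B1 = {0, 1}  B2 = {1, 2}  B3 = {2, 3}
Tree: B1–B2, B2–B3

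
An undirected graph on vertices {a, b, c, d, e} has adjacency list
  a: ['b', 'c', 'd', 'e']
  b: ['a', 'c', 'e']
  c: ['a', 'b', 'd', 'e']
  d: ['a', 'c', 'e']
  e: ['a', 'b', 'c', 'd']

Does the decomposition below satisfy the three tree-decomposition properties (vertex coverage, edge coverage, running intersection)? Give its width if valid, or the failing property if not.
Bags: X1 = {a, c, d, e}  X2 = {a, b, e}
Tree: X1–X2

No — edge (c,b) lies in no bag.

A tree decomposition must satisfy three properties: every vertex lies in some bag; for every edge, both endpoints lie together in some bag; and for every vertex, the bags containing it form a connected subtree. Here edge (c,b) lies in no bag, so the decomposition is invalid.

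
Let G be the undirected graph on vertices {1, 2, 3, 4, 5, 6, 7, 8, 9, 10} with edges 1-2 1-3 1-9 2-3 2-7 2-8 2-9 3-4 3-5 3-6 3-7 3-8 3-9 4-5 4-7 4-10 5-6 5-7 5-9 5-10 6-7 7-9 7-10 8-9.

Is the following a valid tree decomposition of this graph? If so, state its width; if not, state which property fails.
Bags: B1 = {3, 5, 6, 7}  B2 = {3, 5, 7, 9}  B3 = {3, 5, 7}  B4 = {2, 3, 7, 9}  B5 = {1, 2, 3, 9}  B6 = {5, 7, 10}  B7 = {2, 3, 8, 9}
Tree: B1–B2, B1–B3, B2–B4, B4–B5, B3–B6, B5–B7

A tree decomposition must satisfy three properties: every vertex lies in some bag; for every edge, both endpoints lie together in some bag; and for every vertex, the bags containing it form a connected subtree. Here vertex 4 appears in no bag, so the decomposition is invalid.

No — vertex 4 appears in no bag.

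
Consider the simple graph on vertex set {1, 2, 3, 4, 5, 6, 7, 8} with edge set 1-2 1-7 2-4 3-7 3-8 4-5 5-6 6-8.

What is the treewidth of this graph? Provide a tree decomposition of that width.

The largest bag has 3 vertices, giving width 2; this decomposition certifies tw(G) ≤ 2. The edges 2–4–5–6–8–3–7–1–2 form a cycle, so G is not a tree and its treewidth is at least 2. Combining the bounds, tw(G) = 2.

Treewidth 2.
Bags: B1 = {2, 4, 5}  B2 = {2, 5, 6}  B3 = {2, 6, 8}  B4 = {2, 3, 8}  B5 = {2, 3, 7}  B6 = {1, 2, 7}
Tree: B1–B2, B2–B3, B3–B4, B4–B5, B5–B6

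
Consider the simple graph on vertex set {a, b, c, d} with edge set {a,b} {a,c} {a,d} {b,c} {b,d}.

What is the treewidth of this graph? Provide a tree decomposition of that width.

Treewidth 2.
Bags: B1 = {a, b, c}  B2 = {a, b, d}
Tree: B1–B2

The largest bag has 3 vertices, giving width 2; this decomposition certifies tw(G) ≤ 2. For the lower bound, the 3 vertices {a, b, d} are pairwise adjacent, and any tree decomposition puts a clique entirely inside one bag — forcing width ≥ 2. Therefore the treewidth is 2.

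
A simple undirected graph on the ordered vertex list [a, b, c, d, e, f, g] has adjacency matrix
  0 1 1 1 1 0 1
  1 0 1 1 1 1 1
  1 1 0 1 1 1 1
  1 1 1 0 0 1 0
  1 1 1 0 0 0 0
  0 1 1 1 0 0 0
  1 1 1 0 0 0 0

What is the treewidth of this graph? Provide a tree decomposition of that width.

Treewidth 3.
Bags: B1 = {a, b, c, d}  B2 = {a, b, c, e}  B3 = {a, b, c, g}  B4 = {b, c, d, f}
Tree: B1–B2, B1–B3, B1–B4

Every bag has size at most 4, so the width is 4 − 1 = 3 and tw(G) ≤ 3. On the other hand G contains the 4-clique {a, b, c, d}. A clique must lie in a single bag of any decomposition, so no decomposition can have width below 3. Combining the bounds, tw(G) = 3.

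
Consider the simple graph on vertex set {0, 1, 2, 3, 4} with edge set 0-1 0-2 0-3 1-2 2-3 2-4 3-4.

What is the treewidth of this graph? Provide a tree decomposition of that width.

The largest bag has 3 vertices, giving width 2; this decomposition certifies tw(G) ≤ 2. For the lower bound, the 3 vertices {0, 1, 2} are pairwise adjacent, and any tree decomposition puts a clique entirely inside one bag — forcing width ≥ 2. Combining the bounds, tw(G) = 2.

Treewidth 2.
Bags: B1 = {0, 1, 2}  B2 = {0, 2, 3}  B3 = {2, 3, 4}
Tree: B1–B2, B2–B3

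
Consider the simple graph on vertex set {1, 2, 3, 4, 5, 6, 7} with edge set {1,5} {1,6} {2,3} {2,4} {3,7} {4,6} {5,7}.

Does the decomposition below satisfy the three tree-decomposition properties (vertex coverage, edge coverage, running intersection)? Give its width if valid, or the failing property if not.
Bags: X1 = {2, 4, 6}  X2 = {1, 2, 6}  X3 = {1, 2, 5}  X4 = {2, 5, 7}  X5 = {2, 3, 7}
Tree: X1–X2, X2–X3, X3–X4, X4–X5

Yes; width 2.

Vertex coverage: the bags together contain {1, 2, 3, 4, 5, 6, 7}, the full vertex set. Edge coverage: each edge of G has both endpoints in at least one bag. Running intersection: for every vertex, the bags containing it form a connected subtree. All three properties hold, so this is a valid tree decomposition of width max|bag| − 1 = 2, and hence tw(G) ≤ 2.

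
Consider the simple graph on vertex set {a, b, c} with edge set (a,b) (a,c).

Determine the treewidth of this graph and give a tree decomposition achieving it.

Treewidth 1.
One such decomposition:
Bags: B1 = {a, b}  B2 = {a, c}
Tree: B1–B2

The largest bag has 2 vertices, giving width 1; this decomposition certifies tw(G) ≤ 1. Any graph with an edge has treewidth ≥ 1, and G has the edge a–b. Therefore the treewidth is 1.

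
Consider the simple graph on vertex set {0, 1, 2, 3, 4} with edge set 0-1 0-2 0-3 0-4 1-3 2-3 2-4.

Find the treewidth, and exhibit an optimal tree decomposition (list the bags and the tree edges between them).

Every bag has size at most 3, so the width is 3 − 1 = 2 and tw(G) ≤ 2. Conversely, {0, 1, 3} is a clique of size 3, and the vertices of any clique must share a bag in every tree decomposition; so some bag has ≥ 3 vertices and tw(G) ≥ 2. Therefore the treewidth is 2.

Treewidth 2.
One optimal decomposition is:
Bags: B1 = {0, 2, 3}  B2 = {0, 1, 3}  B3 = {0, 2, 4}
Tree: B1–B2, B1–B3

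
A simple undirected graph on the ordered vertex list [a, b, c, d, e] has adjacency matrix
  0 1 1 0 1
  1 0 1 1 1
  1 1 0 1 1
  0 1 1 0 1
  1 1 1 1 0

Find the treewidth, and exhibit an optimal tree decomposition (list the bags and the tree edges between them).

Treewidth 3.
Bags: B1 = {b, c, d, e}  B2 = {a, b, c, e}
Tree: B1–B2

The largest bag has 4 vertices, giving width 3; this decomposition certifies tw(G) ≤ 3. For the lower bound, the 4 vertices {b, c, d, e} are pairwise adjacent, and any tree decomposition puts a clique entirely inside one bag — forcing width ≥ 3. The upper and lower bounds meet at 3, so that is the treewidth.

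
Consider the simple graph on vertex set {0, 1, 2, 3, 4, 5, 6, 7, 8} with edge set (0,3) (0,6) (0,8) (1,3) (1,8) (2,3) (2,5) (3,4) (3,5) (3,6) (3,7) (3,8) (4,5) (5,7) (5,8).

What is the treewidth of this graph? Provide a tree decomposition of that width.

Treewidth 2.
One optimal decomposition is:
Bags: B1 = {0, 3, 6}  B2 = {0, 3, 8}  B3 = {3, 5, 8}  B4 = {3, 4, 5}  B5 = {2, 3, 5}  B6 = {3, 5, 7}  B7 = {1, 3, 8}
Tree: B1–B2, B2–B3, B3–B4, B4–B5, B4–B6, B2–B7

Each bag holds 3 vertices, so the decomposition has width 2, which upper-bounds the treewidth. For the lower bound, the 3 vertices {0, 3, 8} are pairwise adjacent, and any tree decomposition puts a clique entirely inside one bag — forcing width ≥ 2. Therefore the treewidth is 2.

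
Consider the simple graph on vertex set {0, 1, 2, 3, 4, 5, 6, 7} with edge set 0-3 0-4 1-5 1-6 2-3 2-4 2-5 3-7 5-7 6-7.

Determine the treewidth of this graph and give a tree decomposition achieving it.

Treewidth 2.
Bags: B1 = {1, 6, 7}  B2 = {1, 5, 7}  B3 = {3, 5, 7}  B4 = {2, 3, 5}  B5 = {0, 2, 3}  B6 = {0, 2, 4}
Tree: B1–B2, B2–B3, B3–B4, B4–B5, B5–B6

The largest bag has 3 vertices, giving width 2; this decomposition certifies tw(G) ≤ 2. For the lower bound, G contains the cycle 6–1–5–7–6, so G is not a forest; only forests have treewidth ≤ 1, hence tw(G) ≥ 2. Combining the bounds, tw(G) = 2.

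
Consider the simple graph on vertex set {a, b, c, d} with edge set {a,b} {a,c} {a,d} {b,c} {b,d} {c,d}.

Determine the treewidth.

3

A width-3 tree decomposition is:
Bags: B1 = {a, b, c, d}
Tree: (single bag)
With just one bag of size 4, the width is 4 − 1 = 3, so tw(G) ≤ 3. Conversely, {a, b, c, d} is a clique of size 4, and the vertices of any clique must share a bag in every tree decomposition; so some bag has ≥ 4 vertices and tw(G) ≥ 3. Combining the bounds, tw(G) = 3.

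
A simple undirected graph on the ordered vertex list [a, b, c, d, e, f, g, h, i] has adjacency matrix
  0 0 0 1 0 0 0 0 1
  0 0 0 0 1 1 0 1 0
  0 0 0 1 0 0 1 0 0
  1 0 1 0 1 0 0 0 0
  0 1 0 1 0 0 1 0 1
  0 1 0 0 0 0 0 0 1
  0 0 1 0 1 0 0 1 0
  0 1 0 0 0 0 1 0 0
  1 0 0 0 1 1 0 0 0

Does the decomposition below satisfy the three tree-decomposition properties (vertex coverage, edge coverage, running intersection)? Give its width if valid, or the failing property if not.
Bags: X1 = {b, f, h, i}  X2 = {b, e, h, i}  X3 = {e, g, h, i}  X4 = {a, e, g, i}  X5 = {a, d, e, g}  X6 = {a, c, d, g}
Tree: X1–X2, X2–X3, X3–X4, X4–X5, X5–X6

Every vertex of G appears in some bag (union = {a, b, c, d, e, f, g, h, i}); every edge is covered by a bag; and for each vertex v the set of bags containing v is connected in the bag tree. The decomposition is therefore valid. The largest bag has 4 vertices, so the width is 3.

Yes; width 3.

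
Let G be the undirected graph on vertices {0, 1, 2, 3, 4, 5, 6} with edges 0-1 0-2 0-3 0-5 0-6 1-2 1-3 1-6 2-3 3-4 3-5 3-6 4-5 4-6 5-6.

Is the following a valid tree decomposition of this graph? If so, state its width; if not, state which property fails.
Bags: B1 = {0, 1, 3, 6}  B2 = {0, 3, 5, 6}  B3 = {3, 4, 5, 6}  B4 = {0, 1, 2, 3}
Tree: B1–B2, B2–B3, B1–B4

Yes; width 3.

Checking the three conditions: (i) the bags cover all of {0, 1, 2, 3, 4, 5, 6}; (ii) for each edge, some bag contains both endpoints; (iii) the bags containing any fixed vertex form a subtree. All hold, so the decomposition is valid with width 4 − 1 = 3.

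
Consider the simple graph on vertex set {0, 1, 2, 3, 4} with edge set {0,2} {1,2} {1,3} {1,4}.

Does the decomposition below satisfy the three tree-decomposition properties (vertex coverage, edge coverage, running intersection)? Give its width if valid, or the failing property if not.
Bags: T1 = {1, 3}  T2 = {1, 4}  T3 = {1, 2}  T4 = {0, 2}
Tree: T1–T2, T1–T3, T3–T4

Yes; width 1.

Checking the three conditions: (i) the bags cover all of {0, 1, 2, 3, 4}; (ii) for each edge, some bag contains both endpoints; (iii) the bags containing any fixed vertex form a subtree. All hold, so the decomposition is valid with width 2 − 1 = 1.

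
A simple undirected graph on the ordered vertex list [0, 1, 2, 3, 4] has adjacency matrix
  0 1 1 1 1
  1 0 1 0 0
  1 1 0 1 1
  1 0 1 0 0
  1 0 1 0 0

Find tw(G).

2

A width-2 tree decomposition is:
Bags: B1 = {0, 2, 4}  B2 = {0, 2, 3}  B3 = {0, 1, 2}
Tree: B1–B2, B2–B3
The largest bag has 3 vertices, giving width 2; this decomposition certifies tw(G) ≤ 2. For the lower bound, the 3 vertices {0, 1, 2} are pairwise adjacent, and any tree decomposition puts a clique entirely inside one bag — forcing width ≥ 2. Therefore the treewidth is 2.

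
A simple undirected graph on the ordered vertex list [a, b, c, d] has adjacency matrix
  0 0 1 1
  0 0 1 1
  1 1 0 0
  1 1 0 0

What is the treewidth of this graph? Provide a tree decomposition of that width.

Treewidth 2.
Bags: B1 = {b, c, d}  B2 = {a, c, d}
Tree: B1–B2

Each bag holds 3 vertices, so the decomposition has width 2, which upper-bounds the treewidth. Since c–b–d–a–c is a cycle in G, G is not acyclic. Forests are exactly the graphs of treewidth ≤ 1, so tw(G) ≥ 2. Combining the bounds, tw(G) = 2.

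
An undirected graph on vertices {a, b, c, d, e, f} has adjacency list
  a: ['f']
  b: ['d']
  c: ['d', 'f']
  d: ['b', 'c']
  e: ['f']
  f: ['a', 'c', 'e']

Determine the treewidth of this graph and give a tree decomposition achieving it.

Every bag has size at most 2, so the width is 2 − 1 = 1 and tw(G) ≤ 1. Since G has at least one edge (e.g. e–f), it is not an edgeless graph, so tw(G) ≥ 1. Combining the bounds, tw(G) = 1.

Treewidth 1.
Bags: B1 = {e, f}  B2 = {c, f}  B3 = {a, f}  B4 = {c, d}  B5 = {b, d}
Tree: B1–B2, B2–B3, B2–B4, B4–B5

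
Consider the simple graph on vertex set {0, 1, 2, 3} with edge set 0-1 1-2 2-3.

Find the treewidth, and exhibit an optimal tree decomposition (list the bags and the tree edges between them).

Treewidth 1.
One such decomposition:
Bags: B1 = {0, 1}  B2 = {1, 2}  B3 = {2, 3}
Tree: B1–B2, B2–B3

Each bag holds 2 vertices, so the decomposition has width 1, which upper-bounds the treewidth. Since G has at least one edge (e.g. 0–1), it is not an edgeless graph, so tw(G) ≥ 1. Hence tw(G) = 1 exactly.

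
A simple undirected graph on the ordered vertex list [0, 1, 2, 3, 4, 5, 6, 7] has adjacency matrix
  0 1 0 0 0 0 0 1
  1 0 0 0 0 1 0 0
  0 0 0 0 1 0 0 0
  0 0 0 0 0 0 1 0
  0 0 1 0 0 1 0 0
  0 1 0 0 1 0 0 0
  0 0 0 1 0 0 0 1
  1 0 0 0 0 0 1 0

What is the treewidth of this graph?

1

A width-1 tree decomposition is:
Bags: B1 = {3, 6}  B2 = {6, 7}  B3 = {0, 7}  B4 = {0, 1}  B5 = {1, 5}  B6 = {4, 5}  B7 = {2, 4}
Tree: B1–B2, B2–B3, B3–B4, B4–B5, B5–B6, B6–B7
The largest bag has 2 vertices, giving width 1; this decomposition certifies tw(G) ≤ 1. Any graph with an edge has treewidth ≥ 1, and G has the edge 3–6. The upper and lower bounds meet at 1, so that is the treewidth.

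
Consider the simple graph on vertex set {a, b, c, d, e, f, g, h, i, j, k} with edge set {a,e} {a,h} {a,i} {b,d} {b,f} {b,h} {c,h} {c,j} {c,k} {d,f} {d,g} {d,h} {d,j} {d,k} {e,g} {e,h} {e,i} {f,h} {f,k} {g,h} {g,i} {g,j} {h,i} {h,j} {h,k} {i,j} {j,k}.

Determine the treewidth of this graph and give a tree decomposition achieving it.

Every bag has size at most 4, so the width is 4 − 1 = 3 and tw(G) ≤ 3. For the lower bound, the 4 vertices {d, g, h, j} are pairwise adjacent, and any tree decomposition puts a clique entirely inside one bag — forcing width ≥ 3. Hence tw(G) = 3 exactly.

Treewidth 3.
Bags: B1 = {e, g, h, i}  B2 = {g, h, i, j}  B3 = {a, e, h, i}  B4 = {d, g, h, j}  B5 = {d, h, j, k}  B6 = {d, f, h, k}  B7 = {c, h, j, k}  B8 = {b, d, f, h}
Tree: B1–B2, B1–B3, B2–B4, B4–B5, B5–B6, B5–B7, B6–B8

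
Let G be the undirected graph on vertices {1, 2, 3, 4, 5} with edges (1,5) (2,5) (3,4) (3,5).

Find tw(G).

A width-1 tree decomposition is:
Bags: B1 = {2, 5}  B2 = {3, 5}  B3 = {3, 4}  B4 = {1, 5}
Tree: B1–B2, B2–B3, B2–B4
Every bag has size at most 2, so the width is 2 − 1 = 1 and tw(G) ≤ 1. Any graph with an edge has treewidth ≥ 1, and G has the edge 5–2. Combining the bounds, tw(G) = 1.

1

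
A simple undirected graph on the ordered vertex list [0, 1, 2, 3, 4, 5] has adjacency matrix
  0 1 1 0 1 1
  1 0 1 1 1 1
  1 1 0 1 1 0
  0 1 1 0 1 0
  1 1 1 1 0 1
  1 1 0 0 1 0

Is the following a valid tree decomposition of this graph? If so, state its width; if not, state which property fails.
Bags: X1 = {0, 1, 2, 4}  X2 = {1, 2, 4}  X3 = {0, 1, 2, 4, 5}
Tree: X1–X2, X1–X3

No — vertex 3 appears in no bag.

A tree decomposition must satisfy three properties: every vertex lies in some bag; for every edge, both endpoints lie together in some bag; and for every vertex, the bags containing it form a connected subtree. Here vertex 3 appears in no bag, so the decomposition is invalid.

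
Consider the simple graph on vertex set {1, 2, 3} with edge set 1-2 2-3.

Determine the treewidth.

1

A width-1 tree decomposition is:
Bags: B1 = {2, 3}  B2 = {1, 2}
Tree: B1–B2
Each bag holds 2 vertices, so the decomposition has width 1, which upper-bounds the treewidth. G has an edge, so its treewidth is at least 1. The upper and lower bounds meet at 1, so that is the treewidth.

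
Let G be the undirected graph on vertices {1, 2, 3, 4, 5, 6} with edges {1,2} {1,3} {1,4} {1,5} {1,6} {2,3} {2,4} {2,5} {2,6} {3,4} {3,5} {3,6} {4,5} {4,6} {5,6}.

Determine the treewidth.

A width-5 tree decomposition is:
Bags: B1 = {1, 2, 3, 4, 5, 6}
Tree: (single bag)
With just one bag of size 6, the width is 6 − 1 = 5, so tw(G) ≤ 5. Conversely, {1, 2, 3, 4, 5, 6} is a clique of size 6, and the vertices of any clique must share a bag in every tree decomposition; so some bag has ≥ 6 vertices and tw(G) ≥ 5. The upper and lower bounds meet at 5, so that is the treewidth.

5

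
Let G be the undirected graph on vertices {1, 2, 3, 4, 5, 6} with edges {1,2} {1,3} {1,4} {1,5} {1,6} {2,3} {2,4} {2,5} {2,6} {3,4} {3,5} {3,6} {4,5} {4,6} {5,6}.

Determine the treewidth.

A width-5 tree decomposition is:
Bags: B1 = {1, 2, 3, 4, 5, 6}
Tree: (single bag)
With just one bag of size 6, the width is 6 − 1 = 5, so tw(G) ≤ 5. Conversely, {1, 2, 3, 4, 5, 6} is a clique of size 6, and the vertices of any clique must share a bag in every tree decomposition; so some bag has ≥ 6 vertices and tw(G) ≥ 5. The upper and lower bounds meet at 5, so that is the treewidth.

5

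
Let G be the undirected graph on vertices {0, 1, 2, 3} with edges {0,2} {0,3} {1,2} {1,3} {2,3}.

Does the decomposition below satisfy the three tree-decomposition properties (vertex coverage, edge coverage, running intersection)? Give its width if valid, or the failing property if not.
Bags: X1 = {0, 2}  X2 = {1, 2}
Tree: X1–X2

No — vertex 3 appears in no bag.

A tree decomposition must satisfy three properties: every vertex lies in some bag; for every edge, both endpoints lie together in some bag; and for every vertex, the bags containing it form a connected subtree. Here vertex 3 appears in no bag, so the decomposition is invalid.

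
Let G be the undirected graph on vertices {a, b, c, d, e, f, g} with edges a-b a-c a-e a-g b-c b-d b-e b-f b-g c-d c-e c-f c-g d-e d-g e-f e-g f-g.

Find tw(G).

A width-4 tree decomposition is:
Bags: B1 = {a, b, c, e, g}  B2 = {b, c, d, e, g}  B3 = {b, c, e, f, g}
Tree: B1–B2, B1–B3
The largest bag has 5 vertices, giving width 4; this decomposition certifies tw(G) ≤ 4. Conversely, {b, c, d, e, g} is a clique of size 5, and the vertices of any clique must share a bag in every tree decomposition; so some bag has ≥ 5 vertices and tw(G) ≥ 4. The upper and lower bounds meet at 4, so that is the treewidth.

4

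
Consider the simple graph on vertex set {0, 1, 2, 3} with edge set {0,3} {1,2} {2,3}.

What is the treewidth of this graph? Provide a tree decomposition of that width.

Each bag holds 2 vertices, so the decomposition has width 1, which upper-bounds the treewidth. G has an edge, so its treewidth is at least 1. Combining the bounds, tw(G) = 1.

Treewidth 1.
Bags: B1 = {1, 2}  B2 = {2, 3}  B3 = {0, 3}
Tree: B1–B2, B2–B3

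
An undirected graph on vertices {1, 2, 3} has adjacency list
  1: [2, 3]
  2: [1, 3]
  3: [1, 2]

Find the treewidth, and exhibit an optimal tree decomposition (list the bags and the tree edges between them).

Treewidth 2.
One such decomposition:
Bags: B1 = {1, 2, 3}
Tree: (single bag)

A single bag containing all 3 vertices is trivially a valid decomposition of width 2. For the lower bound, the 3 vertices {1, 2, 3} are pairwise adjacent, and any tree decomposition puts a clique entirely inside one bag — forcing width ≥ 2. The upper and lower bounds meet at 2, so that is the treewidth.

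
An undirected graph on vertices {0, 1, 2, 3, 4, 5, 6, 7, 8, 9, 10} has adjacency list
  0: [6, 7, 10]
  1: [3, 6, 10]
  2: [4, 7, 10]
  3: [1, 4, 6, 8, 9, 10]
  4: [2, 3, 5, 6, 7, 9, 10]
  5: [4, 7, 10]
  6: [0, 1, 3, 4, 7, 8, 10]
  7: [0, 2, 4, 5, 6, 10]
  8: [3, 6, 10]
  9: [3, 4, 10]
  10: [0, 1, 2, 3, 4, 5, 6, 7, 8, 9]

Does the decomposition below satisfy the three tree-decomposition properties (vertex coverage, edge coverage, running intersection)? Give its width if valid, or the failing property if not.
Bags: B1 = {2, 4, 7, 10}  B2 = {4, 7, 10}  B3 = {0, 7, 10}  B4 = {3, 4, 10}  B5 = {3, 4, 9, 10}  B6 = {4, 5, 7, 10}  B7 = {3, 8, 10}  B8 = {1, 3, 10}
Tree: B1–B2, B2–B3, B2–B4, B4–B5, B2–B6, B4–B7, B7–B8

No — vertex 6 appears in no bag.

A tree decomposition must satisfy three properties: every vertex lies in some bag; for every edge, both endpoints lie together in some bag; and for every vertex, the bags containing it form a connected subtree. Here vertex 6 appears in no bag, so the decomposition is invalid.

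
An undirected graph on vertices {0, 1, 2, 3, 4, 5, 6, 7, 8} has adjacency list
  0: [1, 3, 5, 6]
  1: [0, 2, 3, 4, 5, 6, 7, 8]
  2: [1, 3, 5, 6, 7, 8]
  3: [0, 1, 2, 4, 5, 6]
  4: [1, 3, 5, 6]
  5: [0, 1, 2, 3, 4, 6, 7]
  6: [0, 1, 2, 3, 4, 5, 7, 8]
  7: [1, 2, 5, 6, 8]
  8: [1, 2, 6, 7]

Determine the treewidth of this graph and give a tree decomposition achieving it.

Each bag holds 5 vertices, so the decomposition has width 4, which upper-bounds the treewidth. Conversely, {1, 2, 6, 7, 8} is a clique of size 5, and the vertices of any clique must share a bag in every tree decomposition; so some bag has ≥ 5 vertices and tw(G) ≥ 4. Hence tw(G) = 4 exactly.

Treewidth 4.
One optimal decomposition is:
Bags: B1 = {1, 2, 3, 5, 6}  B2 = {0, 1, 3, 5, 6}  B3 = {1, 2, 5, 6, 7}  B4 = {1, 2, 6, 7, 8}  B5 = {1, 3, 4, 5, 6}
Tree: B1–B2, B1–B3, B3–B4, B2–B5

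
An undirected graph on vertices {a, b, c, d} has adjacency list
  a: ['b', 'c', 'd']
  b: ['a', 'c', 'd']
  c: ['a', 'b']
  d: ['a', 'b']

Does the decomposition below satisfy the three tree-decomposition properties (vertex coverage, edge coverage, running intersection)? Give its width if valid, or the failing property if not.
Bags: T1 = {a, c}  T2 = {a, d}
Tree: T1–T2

A tree decomposition must satisfy three properties: every vertex lies in some bag; for every edge, both endpoints lie together in some bag; and for every vertex, the bags containing it form a connected subtree. Here vertex b appears in no bag, so the decomposition is invalid.

No — vertex b appears in no bag.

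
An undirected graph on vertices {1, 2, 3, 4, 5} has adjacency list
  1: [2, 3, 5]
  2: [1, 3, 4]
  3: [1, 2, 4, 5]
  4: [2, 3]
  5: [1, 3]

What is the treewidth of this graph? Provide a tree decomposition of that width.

Treewidth 2.
One optimal decomposition is:
Bags: B1 = {2, 3, 4}  B2 = {1, 2, 3}  B3 = {1, 3, 5}
Tree: B1–B2, B2–B3

The largest bag has 3 vertices, giving width 2; this decomposition certifies tw(G) ≤ 2. For the lower bound, the 3 vertices {1, 2, 3} are pairwise adjacent, and any tree decomposition puts a clique entirely inside one bag — forcing width ≥ 2. Hence tw(G) = 2 exactly.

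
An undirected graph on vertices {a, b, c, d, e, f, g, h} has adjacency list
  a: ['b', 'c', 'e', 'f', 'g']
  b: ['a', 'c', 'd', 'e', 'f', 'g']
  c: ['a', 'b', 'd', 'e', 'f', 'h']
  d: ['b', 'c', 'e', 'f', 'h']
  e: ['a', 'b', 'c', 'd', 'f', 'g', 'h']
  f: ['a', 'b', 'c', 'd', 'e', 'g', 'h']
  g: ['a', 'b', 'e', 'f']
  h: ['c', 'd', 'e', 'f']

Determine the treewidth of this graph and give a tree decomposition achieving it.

Each bag holds 5 vertices, so the decomposition has width 4, which upper-bounds the treewidth. On the other hand G contains the 5-clique {c, d, e, f, h}. A clique must lie in a single bag of any decomposition, so no decomposition can have width below 4. Hence tw(G) = 4 exactly.

Treewidth 4.
Bags: B1 = {a, b, e, f, g}  B2 = {a, b, c, e, f}  B3 = {b, c, d, e, f}  B4 = {c, d, e, f, h}
Tree: B1–B2, B2–B3, B3–B4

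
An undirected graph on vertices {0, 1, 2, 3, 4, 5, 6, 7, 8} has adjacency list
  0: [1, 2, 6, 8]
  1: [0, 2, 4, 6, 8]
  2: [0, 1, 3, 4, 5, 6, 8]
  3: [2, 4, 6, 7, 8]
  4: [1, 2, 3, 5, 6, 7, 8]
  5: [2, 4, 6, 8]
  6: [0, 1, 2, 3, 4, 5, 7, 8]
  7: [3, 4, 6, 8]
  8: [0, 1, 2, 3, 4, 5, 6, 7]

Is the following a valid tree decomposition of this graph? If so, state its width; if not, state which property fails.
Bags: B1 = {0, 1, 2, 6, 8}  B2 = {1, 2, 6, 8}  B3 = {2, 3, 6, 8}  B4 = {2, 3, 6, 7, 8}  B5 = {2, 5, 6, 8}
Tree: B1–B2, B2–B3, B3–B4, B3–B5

A tree decomposition must satisfy three properties: every vertex lies in some bag; for every edge, both endpoints lie together in some bag; and for every vertex, the bags containing it form a connected subtree. Here vertex 4 appears in no bag, so the decomposition is invalid.

No — vertex 4 appears in no bag.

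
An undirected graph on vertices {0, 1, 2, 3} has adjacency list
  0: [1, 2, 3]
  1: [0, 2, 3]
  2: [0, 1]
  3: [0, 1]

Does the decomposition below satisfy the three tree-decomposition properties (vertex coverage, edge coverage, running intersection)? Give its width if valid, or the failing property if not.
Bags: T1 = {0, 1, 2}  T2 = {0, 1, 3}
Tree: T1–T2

Yes; width 2.

Every vertex of G appears in some bag (union = {0, 1, 2, 3}); every edge is covered by a bag; and for each vertex v the set of bags containing v is connected in the bag tree. The decomposition is therefore valid. The largest bag has 3 vertices, so the width is 2.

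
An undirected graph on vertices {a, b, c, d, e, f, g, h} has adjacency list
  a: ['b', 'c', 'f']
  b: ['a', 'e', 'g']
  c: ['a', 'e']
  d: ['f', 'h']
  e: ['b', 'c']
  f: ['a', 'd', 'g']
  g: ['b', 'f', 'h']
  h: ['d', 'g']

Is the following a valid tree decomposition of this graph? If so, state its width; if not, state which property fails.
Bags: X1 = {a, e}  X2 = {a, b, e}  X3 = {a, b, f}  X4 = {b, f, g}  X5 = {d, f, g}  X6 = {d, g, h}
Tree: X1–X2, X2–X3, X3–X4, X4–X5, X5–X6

A tree decomposition must satisfy three properties: every vertex lies in some bag; for every edge, both endpoints lie together in some bag; and for every vertex, the bags containing it form a connected subtree. Here vertex c appears in no bag, so the decomposition is invalid.

No — vertex c appears in no bag.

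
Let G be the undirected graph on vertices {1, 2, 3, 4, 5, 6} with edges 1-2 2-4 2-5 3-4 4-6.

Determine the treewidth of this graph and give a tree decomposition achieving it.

Every bag has size at most 2, so the width is 2 − 1 = 1 and tw(G) ≤ 1. G has an edge, so its treewidth is at least 1. Hence tw(G) = 1 exactly.

Treewidth 1.
One such decomposition:
Bags: B1 = {4, 6}  B2 = {3, 4}  B3 = {2, 4}  B4 = {1, 2}  B5 = {2, 5}
Tree: B1–B2, B2–B3, B3–B4, B3–B5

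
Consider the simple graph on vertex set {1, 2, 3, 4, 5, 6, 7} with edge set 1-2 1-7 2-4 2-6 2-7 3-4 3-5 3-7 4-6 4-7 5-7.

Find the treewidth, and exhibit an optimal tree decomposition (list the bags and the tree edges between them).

Every bag has size at most 3, so the width is 3 − 1 = 2 and tw(G) ≤ 2. Conversely, {2, 4, 6} is a clique of size 3, and the vertices of any clique must share a bag in every tree decomposition; so some bag has ≥ 3 vertices and tw(G) ≥ 2. Hence tw(G) = 2 exactly.

Treewidth 2.
One such decomposition:
Bags: B1 = {2, 4, 7}  B2 = {3, 4, 7}  B3 = {2, 4, 6}  B4 = {1, 2, 7}  B5 = {3, 5, 7}
Tree: B1–B2, B1–B3, B1–B4, B2–B5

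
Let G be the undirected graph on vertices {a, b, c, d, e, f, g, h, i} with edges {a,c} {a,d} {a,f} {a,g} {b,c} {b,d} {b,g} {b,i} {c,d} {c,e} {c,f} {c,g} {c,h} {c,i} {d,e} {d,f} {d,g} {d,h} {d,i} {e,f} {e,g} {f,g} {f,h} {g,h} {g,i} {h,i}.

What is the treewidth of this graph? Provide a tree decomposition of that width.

The largest bag has 5 vertices, giving width 4; this decomposition certifies tw(G) ≤ 4. Conversely, {c, d, e, f, g} is a clique of size 5, and the vertices of any clique must share a bag in every tree decomposition; so some bag has ≥ 5 vertices and tw(G) ≥ 4. Therefore the treewidth is 4.

Treewidth 4.
One such decomposition:
Bags: B1 = {c, d, g, h, i}  B2 = {c, d, f, g, h}  B3 = {a, c, d, f, g}  B4 = {c, d, e, f, g}  B5 = {b, c, d, g, i}
Tree: B1–B2, B2–B3, B3–B4, B1–B5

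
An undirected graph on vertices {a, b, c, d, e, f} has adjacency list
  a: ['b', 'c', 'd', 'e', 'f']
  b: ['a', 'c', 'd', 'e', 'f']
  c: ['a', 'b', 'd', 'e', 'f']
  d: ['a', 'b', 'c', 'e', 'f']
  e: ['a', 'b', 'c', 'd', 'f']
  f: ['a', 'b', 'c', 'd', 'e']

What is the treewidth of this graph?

A width-5 tree decomposition is:
Bags: B1 = {a, b, c, d, e, f}
Tree: (single bag)
With just one bag of size 6, the width is 6 − 1 = 5, so tw(G) ≤ 5. For the lower bound, the 6 vertices {a, b, c, d, e, f} are pairwise adjacent, and any tree decomposition puts a clique entirely inside one bag — forcing width ≥ 5. The upper and lower bounds meet at 5, so that is the treewidth.

5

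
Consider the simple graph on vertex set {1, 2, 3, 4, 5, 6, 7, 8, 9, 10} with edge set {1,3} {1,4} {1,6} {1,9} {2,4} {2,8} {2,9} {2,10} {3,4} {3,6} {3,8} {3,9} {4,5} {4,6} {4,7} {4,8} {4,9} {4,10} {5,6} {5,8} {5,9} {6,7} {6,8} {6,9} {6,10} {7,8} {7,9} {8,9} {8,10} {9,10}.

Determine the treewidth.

4

A width-4 tree decomposition is:
Bags: B1 = {4, 6, 7, 8, 9}  B2 = {4, 6, 8, 9, 10}  B3 = {3, 4, 6, 8, 9}  B4 = {1, 3, 4, 6, 9}  B5 = {4, 5, 6, 8, 9}  B6 = {2, 4, 8, 9, 10}
Tree: B1–B2, B2–B3, B3–B4, B3–B5, B2–B6
Each bag holds 5 vertices, so the decomposition has width 4, which upper-bounds the treewidth. On the other hand G contains the 5-clique {2, 4, 8, 9, 10}. A clique must lie in a single bag of any decomposition, so no decomposition can have width below 4. Hence tw(G) = 4 exactly.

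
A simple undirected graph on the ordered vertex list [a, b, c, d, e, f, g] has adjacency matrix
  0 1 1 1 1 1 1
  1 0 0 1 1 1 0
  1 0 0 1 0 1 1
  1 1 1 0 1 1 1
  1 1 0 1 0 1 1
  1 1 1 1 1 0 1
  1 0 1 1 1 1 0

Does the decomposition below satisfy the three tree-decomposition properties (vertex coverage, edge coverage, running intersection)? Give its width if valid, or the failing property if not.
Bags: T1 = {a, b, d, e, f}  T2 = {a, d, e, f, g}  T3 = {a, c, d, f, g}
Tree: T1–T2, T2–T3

Vertex coverage: the bags together contain {a, b, c, d, e, f, g}, the full vertex set. Edge coverage: each edge of G has both endpoints in at least one bag. Running intersection: for every vertex, the bags containing it form a connected subtree. All three properties hold, so this is a valid tree decomposition of width max|bag| − 1 = 4, and hence tw(G) ≤ 4.

Yes; width 4.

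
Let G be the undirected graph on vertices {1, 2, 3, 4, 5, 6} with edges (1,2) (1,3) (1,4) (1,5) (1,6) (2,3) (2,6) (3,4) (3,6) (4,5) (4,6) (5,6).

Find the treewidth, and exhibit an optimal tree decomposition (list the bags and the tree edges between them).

Every bag has size at most 4, so the width is 4 − 1 = 3 and tw(G) ≤ 3. Conversely, {1, 2, 3, 6} is a clique of size 4, and the vertices of any clique must share a bag in every tree decomposition; so some bag has ≥ 4 vertices and tw(G) ≥ 3. Hence tw(G) = 3 exactly.

Treewidth 3.
Bags: B1 = {1, 2, 3, 6}  B2 = {1, 3, 4, 6}  B3 = {1, 4, 5, 6}
Tree: B1–B2, B2–B3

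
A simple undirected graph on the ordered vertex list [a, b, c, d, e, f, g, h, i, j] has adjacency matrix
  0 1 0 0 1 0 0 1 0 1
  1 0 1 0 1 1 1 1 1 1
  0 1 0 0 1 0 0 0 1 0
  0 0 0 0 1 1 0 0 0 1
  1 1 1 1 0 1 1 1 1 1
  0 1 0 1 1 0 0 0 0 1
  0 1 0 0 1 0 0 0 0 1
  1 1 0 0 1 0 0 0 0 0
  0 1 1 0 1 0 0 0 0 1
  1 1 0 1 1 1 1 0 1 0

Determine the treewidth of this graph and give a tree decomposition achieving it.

The largest bag has 4 vertices, giving width 3; this decomposition certifies tw(G) ≤ 3. On the other hand G contains the 4-clique {d, e, f, j}. A clique must lie in a single bag of any decomposition, so no decomposition can have width below 3. Hence tw(G) = 3 exactly.

Treewidth 3.
One optimal decomposition is:
Bags: B1 = {b, e, i, j}  B2 = {a, b, e, j}  B3 = {b, e, f, j}  B4 = {b, e, g, j}  B5 = {b, c, e, i}  B6 = {a, b, e, h}  B7 = {d, e, f, j}
Tree: B1–B2, B1–B3, B2–B4, B1–B5, B2–B6, B3–B7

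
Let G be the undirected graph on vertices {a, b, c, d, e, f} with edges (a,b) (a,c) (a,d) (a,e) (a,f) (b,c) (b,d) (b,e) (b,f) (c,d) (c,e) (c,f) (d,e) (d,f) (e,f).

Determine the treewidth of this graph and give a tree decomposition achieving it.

A single bag containing all 6 vertices is trivially a valid decomposition of width 5. On the other hand G contains the 6-clique {a, b, c, d, e, f}. A clique must lie in a single bag of any decomposition, so no decomposition can have width below 5. Combining the bounds, tw(G) = 5.

Treewidth 5.
Bags: B1 = {a, b, c, d, e, f}
Tree: (single bag)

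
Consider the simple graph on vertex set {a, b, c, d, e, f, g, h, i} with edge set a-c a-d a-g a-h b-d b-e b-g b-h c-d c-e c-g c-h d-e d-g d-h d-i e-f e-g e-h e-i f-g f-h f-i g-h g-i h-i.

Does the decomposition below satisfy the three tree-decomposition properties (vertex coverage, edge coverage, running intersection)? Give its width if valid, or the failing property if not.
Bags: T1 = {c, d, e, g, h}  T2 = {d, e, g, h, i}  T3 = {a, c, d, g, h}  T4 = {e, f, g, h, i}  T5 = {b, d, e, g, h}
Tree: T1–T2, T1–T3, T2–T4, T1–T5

Vertex coverage: the bags together contain {a, b, c, d, e, f, g, h, i}, the full vertex set. Edge coverage: each edge of G has both endpoints in at least one bag. Running intersection: for every vertex, the bags containing it form a connected subtree. All three properties hold, so this is a valid tree decomposition of width max|bag| − 1 = 4, and hence tw(G) ≤ 4.

Yes; width 4.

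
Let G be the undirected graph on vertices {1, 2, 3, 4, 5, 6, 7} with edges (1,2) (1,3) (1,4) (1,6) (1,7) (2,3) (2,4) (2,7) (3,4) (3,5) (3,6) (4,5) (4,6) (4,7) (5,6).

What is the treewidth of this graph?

3

A width-3 tree decomposition is:
Bags: B1 = {1, 2, 3, 4}  B2 = {1, 3, 4, 6}  B3 = {3, 4, 5, 6}  B4 = {1, 2, 4, 7}
Tree: B1–B2, B2–B3, B1–B4
The largest bag has 4 vertices, giving width 3; this decomposition certifies tw(G) ≤ 3. For the lower bound, the 4 vertices {1, 2, 3, 4} are pairwise adjacent, and any tree decomposition puts a clique entirely inside one bag — forcing width ≥ 3. Combining the bounds, tw(G) = 3.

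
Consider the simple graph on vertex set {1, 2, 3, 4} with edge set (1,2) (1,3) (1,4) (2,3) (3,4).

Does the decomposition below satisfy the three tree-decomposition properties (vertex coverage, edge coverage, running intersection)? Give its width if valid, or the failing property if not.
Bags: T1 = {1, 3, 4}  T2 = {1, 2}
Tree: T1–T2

A tree decomposition must satisfy three properties: every vertex lies in some bag; for every edge, both endpoints lie together in some bag; and for every vertex, the bags containing it form a connected subtree. Here edge (3,2) lies in no bag, so the decomposition is invalid.

No — edge (3,2) lies in no bag.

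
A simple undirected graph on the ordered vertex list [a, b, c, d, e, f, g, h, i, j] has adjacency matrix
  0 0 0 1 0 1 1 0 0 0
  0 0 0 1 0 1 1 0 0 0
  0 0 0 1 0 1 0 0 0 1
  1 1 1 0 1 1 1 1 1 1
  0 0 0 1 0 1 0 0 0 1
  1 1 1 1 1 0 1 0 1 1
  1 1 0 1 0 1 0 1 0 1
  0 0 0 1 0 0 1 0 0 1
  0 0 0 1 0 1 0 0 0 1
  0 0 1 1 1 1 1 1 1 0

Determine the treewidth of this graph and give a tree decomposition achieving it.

The largest bag has 4 vertices, giving width 3; this decomposition certifies tw(G) ≤ 3. On the other hand G contains the 4-clique {d, g, h, j}. A clique must lie in a single bag of any decomposition, so no decomposition can have width below 3. Combining the bounds, tw(G) = 3.

Treewidth 3.
One such decomposition:
Bags: B1 = {d, f, g, j}  B2 = {c, d, f, j}  B3 = {a, d, f, g}  B4 = {b, d, f, g}  B5 = {d, g, h, j}  B6 = {d, f, i, j}  B7 = {d, e, f, j}
Tree: B1–B2, B1–B3, B1–B4, B1–B5, B2–B6, B2–B7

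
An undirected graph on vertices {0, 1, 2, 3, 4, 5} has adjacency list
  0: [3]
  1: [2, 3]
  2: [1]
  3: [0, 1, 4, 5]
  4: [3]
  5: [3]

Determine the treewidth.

1

A width-1 tree decomposition is:
Bags: B1 = {3, 5}  B2 = {1, 3}  B3 = {3, 4}  B4 = {1, 2}  B5 = {0, 3}
Tree: B1–B2, B2–B3, B2–B4, B2–B5
The largest bag has 2 vertices, giving width 1; this decomposition certifies tw(G) ≤ 1. Any graph with an edge has treewidth ≥ 1, and G has the edge 3–5. Therefore the treewidth is 1.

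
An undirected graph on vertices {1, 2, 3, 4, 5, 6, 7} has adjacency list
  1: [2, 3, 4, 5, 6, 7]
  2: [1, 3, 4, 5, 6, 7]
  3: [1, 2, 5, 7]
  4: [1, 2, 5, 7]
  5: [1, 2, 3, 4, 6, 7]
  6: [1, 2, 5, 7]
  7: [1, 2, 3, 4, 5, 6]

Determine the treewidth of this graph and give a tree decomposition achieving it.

Every bag has size at most 5, so the width is 5 − 1 = 4 and tw(G) ≤ 4. Conversely, {1, 2, 3, 5, 7} is a clique of size 5, and the vertices of any clique must share a bag in every tree decomposition; so some bag has ≥ 5 vertices and tw(G) ≥ 4. Hence tw(G) = 4 exactly.

Treewidth 4.
One optimal decomposition is:
Bags: B1 = {1, 2, 5, 6, 7}  B2 = {1, 2, 4, 5, 7}  B3 = {1, 2, 3, 5, 7}
Tree: B1–B2, B2–B3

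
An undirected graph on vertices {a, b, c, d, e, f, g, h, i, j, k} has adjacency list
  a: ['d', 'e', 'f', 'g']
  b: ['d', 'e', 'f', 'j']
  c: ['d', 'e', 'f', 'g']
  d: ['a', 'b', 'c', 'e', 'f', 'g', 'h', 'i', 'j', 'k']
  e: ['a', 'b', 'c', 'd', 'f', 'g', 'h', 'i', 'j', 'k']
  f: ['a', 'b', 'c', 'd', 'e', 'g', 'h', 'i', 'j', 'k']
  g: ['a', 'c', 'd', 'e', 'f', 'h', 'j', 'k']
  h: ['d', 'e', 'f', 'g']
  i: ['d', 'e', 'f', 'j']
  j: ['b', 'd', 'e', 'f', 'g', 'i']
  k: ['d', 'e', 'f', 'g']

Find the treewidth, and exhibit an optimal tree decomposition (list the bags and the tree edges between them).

Every bag has size at most 5, so the width is 5 − 1 = 4 and tw(G) ≤ 4. On the other hand G contains the 5-clique {d, e, f, g, h}. A clique must lie in a single bag of any decomposition, so no decomposition can have width below 4. Combining the bounds, tw(G) = 4.

Treewidth 4.
One optimal decomposition is:
Bags: B1 = {d, e, f, g, j}  B2 = {d, e, f, g, h}  B3 = {c, d, e, f, g}  B4 = {d, e, f, i, j}  B5 = {a, d, e, f, g}  B6 = {d, e, f, g, k}  B7 = {b, d, e, f, j}
Tree: B1–B2, B1–B3, B1–B4, B3–B5, B3–B6, B4–B7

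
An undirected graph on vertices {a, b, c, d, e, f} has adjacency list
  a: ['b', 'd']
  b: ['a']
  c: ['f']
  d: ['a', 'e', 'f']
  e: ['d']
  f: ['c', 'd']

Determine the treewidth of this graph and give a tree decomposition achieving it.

The largest bag has 2 vertices, giving width 1; this decomposition certifies tw(G) ≤ 1. G has an edge, so its treewidth is at least 1. Combining the bounds, tw(G) = 1.

Treewidth 1.
One such decomposition:
Bags: B1 = {a, d}  B2 = {a, b}  B3 = {d, f}  B4 = {d, e}  B5 = {c, f}
Tree: B1–B2, B1–B3, B3–B4, B3–B5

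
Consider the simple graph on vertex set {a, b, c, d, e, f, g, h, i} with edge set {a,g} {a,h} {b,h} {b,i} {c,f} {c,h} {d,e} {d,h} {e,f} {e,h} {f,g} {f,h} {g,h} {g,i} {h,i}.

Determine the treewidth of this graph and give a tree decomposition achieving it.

Treewidth 2.
One optimal decomposition is:
Bags: B1 = {g, h, i}  B2 = {a, g, h}  B3 = {f, g, h}  B4 = {c, f, h}  B5 = {e, f, h}  B6 = {b, h, i}  B7 = {d, e, h}
Tree: B1–B2, B2–B3, B3–B4, B3–B5, B1–B6, B5–B7

Every bag has size at most 3, so the width is 3 − 1 = 2 and tw(G) ≤ 2. For the lower bound, the 3 vertices {d, e, h} are pairwise adjacent, and any tree decomposition puts a clique entirely inside one bag — forcing width ≥ 2. Hence tw(G) = 2 exactly.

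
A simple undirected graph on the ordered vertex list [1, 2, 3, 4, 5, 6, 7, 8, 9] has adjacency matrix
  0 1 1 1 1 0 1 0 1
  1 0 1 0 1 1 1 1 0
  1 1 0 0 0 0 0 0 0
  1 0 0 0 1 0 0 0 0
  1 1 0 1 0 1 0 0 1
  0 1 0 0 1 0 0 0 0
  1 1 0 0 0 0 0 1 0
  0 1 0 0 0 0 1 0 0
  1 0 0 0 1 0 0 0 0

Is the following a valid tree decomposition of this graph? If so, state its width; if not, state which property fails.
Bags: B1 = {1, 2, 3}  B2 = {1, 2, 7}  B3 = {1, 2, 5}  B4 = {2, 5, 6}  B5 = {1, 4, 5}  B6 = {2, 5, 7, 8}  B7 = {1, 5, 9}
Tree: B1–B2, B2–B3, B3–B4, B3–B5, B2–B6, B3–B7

No — bags containing vertex 5 are not connected in the tree.

A tree decomposition must satisfy three properties: every vertex lies in some bag; for every edge, both endpoints lie together in some bag; and for every vertex, the bags containing it form a connected subtree. Here bags containing vertex 5 are not connected in the tree, so the decomposition is invalid.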